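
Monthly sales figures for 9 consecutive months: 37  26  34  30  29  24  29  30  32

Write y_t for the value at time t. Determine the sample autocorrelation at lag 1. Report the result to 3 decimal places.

-0.253

Mean ȳ = (37 + 26 + 34 + 30 + 29 + 24 + 29 + 30 + 32)/9 = 30.1111
Numerator Σ_{t=1}^{8}(y_t−ȳ)(y_{t+1}−ȳ) = -31.1235
Denominator Σ(y_t−ȳ)² = 122.8889
r_1 = -31.1235 / 122.8889 = -0.253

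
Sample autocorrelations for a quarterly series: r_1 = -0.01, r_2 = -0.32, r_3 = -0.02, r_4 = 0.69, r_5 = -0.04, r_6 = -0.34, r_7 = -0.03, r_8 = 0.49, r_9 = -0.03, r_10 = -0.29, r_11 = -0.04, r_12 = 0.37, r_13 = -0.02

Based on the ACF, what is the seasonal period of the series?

The largest autocorrelation is r_4 = 0.69, with weaker echoes at lags 8 (0.49) and 12 (0.37); the remaining lags stay at or below -0.01.
The dominant spike at lag 4 indicates a seasonal period of 4.

4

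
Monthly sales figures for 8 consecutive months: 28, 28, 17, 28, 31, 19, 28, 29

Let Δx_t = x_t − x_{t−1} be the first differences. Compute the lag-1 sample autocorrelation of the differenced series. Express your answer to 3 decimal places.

First differences Δx: 0, -11, 11, 3, -12, 9, 1
Mean of differences = 0.1429
Numerator Σ(Δx_t−Δx̄)(Δx_{t+1}−Δx̄) = -223.0204
Denominator Σ(Δx_t−Δx̄)² = 476.8571
r_1(Δx) = -223.0204 / 476.8571 = -0.468

-0.468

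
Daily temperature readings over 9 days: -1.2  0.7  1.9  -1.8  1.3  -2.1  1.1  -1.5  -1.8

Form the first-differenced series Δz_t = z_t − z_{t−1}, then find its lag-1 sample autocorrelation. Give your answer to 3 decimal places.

First differences Δz: 1.9, 1.2, -3.7, 3.1, -3.4, 3.2, -2.6, -0.3
Mean of differences = -0.0750
Numerator Σ(Δz_t−Δz̄)(Δz_{t+1}−Δz̄) = -42.7606
Denominator Σ(Δz_t−Δz̄)² = 56.9550
r_1(Δz) = -42.7606 / 56.9550 = -0.751

-0.751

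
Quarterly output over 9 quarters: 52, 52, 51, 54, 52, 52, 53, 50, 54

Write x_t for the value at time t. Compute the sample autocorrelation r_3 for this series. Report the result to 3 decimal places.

Mean x̄ = (52 + 52 + 51 + 54 + 52 + 52 + 53 + 50 + 54)/9 = 52.2222
Numerator Σ_{t=1}^{6}(x_t−x̄)(x_{t+3}−x̄) = 1.4074
Denominator Σ(x_t−x̄)² = 13.5556
r_3 = 1.4074 / 13.5556 = 0.104

0.104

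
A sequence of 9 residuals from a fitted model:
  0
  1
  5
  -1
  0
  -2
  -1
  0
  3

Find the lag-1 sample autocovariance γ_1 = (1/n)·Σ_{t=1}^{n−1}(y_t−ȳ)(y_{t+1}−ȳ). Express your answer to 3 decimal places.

0.064

Mean ȳ = (0 + 1 + 5 − 1 + 0 − 2 − 1 + 0 + 3)/9 = 0.5556
Σ_{t=1}^{8}(y_t−ȳ)(y_{t+1}−ȳ) = 0.5802
γ_1 = 0.5802 / 9 = 0.064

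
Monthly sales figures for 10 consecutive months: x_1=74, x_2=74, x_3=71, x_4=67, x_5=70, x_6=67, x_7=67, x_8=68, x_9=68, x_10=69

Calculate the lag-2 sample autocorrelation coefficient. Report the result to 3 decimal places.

0.143

Mean x̄ = (74 + 74 + 71 + 67 + 70 + 67 + 67 + 68 + 68 + 69)/10 = 69.5000
Numerator Σ_{t=1}^{8}(x_t−x̄)(x_{t+2}−x̄) = 9.5000
Denominator Σ(x_t−x̄)² = 66.5000
r_2 = 9.5000 / 66.5000 = 0.143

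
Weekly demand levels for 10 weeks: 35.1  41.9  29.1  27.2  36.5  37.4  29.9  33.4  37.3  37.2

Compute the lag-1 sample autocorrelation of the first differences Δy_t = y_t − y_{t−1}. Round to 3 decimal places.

-0.236

First differences Δy: 6.8, -12.8, -1.9, 9.3, 0.9, -7.5, 3.5, 3.9, -0.1
Mean of differences = 0.2333
Numerator Σ(Δy_t−Δȳ)(Δy_{t+1}−Δȳ) = -90.7411
Denominator Σ(Δy_t−Δȳ)² = 384.2200
r_1(Δy) = -90.7411 / 384.2200 = -0.236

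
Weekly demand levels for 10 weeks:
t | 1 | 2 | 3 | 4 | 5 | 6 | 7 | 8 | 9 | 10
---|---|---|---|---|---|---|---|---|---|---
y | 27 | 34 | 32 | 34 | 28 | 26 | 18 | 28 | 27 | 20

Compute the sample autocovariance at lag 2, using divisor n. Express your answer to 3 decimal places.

2.808

Mean ȳ = (27 + 34 + 32 + 34 + 28 + 26 + 18 + 28 + 27 + 20)/10 = 27.4000
Σ_{t=1}^{8}(y_t−ȳ)(y_{t+2}−ȳ) = 28.0800
γ_2 = 28.0800 / 10 = 2.808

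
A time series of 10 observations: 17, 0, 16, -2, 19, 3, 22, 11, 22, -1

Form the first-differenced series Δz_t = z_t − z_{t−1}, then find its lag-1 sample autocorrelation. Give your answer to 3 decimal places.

First differences Δz: -17, 16, -18, 21, -16, 19, -11, 11, -23
Mean of differences = -2.0000
Numerator Σ(Δz_t−Δz̄)(Δz_{t+1}−Δz̄) = -2121.0000
Denominator Σ(Δz_t−Δz̄)² = 2662.0000
r_1(Δz) = -2121.0000 / 2662.0000 = -0.797

-0.797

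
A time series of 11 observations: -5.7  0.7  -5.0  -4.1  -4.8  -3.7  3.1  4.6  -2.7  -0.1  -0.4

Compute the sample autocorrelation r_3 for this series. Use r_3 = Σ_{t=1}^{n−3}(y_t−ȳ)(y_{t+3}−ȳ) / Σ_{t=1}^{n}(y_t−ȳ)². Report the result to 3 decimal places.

-0.039

Mean ȳ = (-5.7 + 0.7 − 5.0 − 4.1 − 4.8 − 3.7 + 3.1 + 4.6 − 2.7 − 0.1 − 0.4)/11 = -1.6455
Numerator Σ_{t=1}^{8}(y_t−ȳ)(y_{t+3}−ȳ) = -4.6253
Denominator Σ(y_t−ȳ)² = 119.9673
r_3 = -4.6253 / 119.9673 = -0.039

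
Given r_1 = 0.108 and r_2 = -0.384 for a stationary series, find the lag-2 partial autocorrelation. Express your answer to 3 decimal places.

-0.400

φ_{22} = (r_2 − r_1²) / (1 − r_1²)
r_1² = (0.108)² = 0.011664
Numerator = -0.384 − 0.0117 = -0.3957; denominator = 1 − 0.0117 = 0.9883
φ_{22} = -0.3957 / 0.9883 = -0.400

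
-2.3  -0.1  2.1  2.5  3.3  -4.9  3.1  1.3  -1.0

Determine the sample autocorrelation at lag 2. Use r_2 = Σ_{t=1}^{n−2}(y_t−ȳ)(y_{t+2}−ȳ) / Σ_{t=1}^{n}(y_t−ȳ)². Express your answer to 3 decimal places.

-0.208

Mean ȳ = (-2.3 − 0.1 + 2.1 + 2.5 + 3.3 − 4.9 + 3.1 + 1.3 − 1.0)/9 = 0.4444
Σ(y_t−ȳ)(y_{t+2}−ȳ) = (-4.5436) + (-1.1191) + (4.7275) + (-10.9858) + (7.5831) + (-4.5725) + (-3.8358) = -12.7462
Denominator Σ(y_t−ȳ)² = 61.3822
r_2 = -12.7462 / 61.3822 = -0.208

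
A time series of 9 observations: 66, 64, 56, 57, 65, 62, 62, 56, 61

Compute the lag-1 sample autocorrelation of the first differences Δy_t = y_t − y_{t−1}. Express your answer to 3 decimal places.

-0.217

First differences Δy: -2, -8, 1, 8, -3, 0, -6, 5
Mean of differences = -0.6250
Numerator Σ(Δy_t−Δȳ)(Δy_{t+1}−Δȳ) = -43.3906
Denominator Σ(Δy_t−Δȳ)² = 199.8750
r_1(Δy) = -43.3906 / 199.8750 = -0.217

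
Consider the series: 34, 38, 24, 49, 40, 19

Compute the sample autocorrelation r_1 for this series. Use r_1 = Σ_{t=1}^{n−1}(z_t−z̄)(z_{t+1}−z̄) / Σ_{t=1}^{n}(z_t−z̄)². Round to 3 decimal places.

-0.316

Mean z̄ = (34 + 38 + 24 + 49 + 40 + 19)/6 = 34.0000
Deviations from mean: 0.0000, 4.0000, -10.0000, 15.0000, 6.0000, -15.0000
Numerator Σ_{t=1}^{5}(z_t−z̄)(z_{t+1}−z̄) = -190.0000
Denominator Σ(z_t−z̄)² = 602.0000
r_1 = -190.0000 / 602.0000 = -0.316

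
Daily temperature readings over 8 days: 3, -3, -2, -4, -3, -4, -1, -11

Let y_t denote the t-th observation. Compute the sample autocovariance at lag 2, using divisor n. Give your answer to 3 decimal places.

1.855

Mean ȳ = (3 − 3 − 2 − 4 − 3 − 4 − 1 − 11)/8 = -3.1250
Σ_{t=1}^{6}(y_t−ȳ)(y_{t+2}−ȳ) = 14.8438
γ_2 = 14.8438 / 8 = 1.855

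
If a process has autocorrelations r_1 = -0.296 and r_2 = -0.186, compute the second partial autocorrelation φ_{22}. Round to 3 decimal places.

φ_{22} = (r_2 − r_1²) / (1 − r_1²)
r_1² = (-0.296)² = 0.087616
Numerator = -0.186 − 0.0876 = -0.2736; denominator = 1 − 0.0876 = 0.9124
φ_{22} = -0.2736 / 0.9124 = -0.300

-0.300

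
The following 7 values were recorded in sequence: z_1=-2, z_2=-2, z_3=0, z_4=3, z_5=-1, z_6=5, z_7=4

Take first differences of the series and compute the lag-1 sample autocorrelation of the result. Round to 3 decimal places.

-0.733

First differences Δz: 0, 2, 3, -4, 6, -1
Mean of differences = 1.0000
Numerator Σ(Δz_t−Δz̄)(Δz_{t+1}−Δz̄) = -44.0000
Denominator Σ(Δz_t−Δz̄)² = 60.0000
r_1(Δz) = -44.0000 / 60.0000 = -0.733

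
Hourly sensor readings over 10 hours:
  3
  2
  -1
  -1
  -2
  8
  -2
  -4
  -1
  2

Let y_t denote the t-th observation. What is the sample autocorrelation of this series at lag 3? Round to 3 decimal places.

-0.176

Mean ȳ = (3 + 2 − 1 − 1 − 2 + 8 − 2 − 4 − 1 + 2)/10 = 0.4000
Numerator Σ_{t=1}^{7}(y_t−ȳ)(y_{t+3}−ȳ) = -18.6800
Denominator Σ(y_t−ȳ)² = 106.4000
r_3 = -18.6800 / 106.4000 = -0.176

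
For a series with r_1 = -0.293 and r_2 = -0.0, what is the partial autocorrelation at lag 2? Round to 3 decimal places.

φ_{22} = (r_2 − r_1²) / (1 − r_1²)
r_1² = (-0.293)² = 0.085849
Numerator = -0.0 − 0.0858 = -0.0858; denominator = 1 − 0.0858 = 0.9142
φ_{22} = -0.0858 / 0.9142 = -0.094

-0.094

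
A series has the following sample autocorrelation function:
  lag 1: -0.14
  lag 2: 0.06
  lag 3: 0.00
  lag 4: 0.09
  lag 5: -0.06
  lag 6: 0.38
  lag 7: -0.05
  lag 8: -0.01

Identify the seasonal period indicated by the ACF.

6

The largest autocorrelation is r_6 = 0.38; the remaining lags stay at or below 0.09.
The dominant spike at lag 6 indicates a seasonal period of 6.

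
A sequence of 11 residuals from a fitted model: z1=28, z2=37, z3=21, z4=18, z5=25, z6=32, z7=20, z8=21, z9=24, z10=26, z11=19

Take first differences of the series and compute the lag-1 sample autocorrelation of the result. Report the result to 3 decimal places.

First differences Δz: 9, -16, -3, 7, 7, -12, 1, 3, 2, -7
Mean of differences = -0.9000
Numerator Σ(Δz_t−Δz̄)(Δz_{t+1}−Δz̄) = -179.7100
Denominator Σ(Δz_t−Δz̄)² = 642.9000
r_1(Δz) = -179.7100 / 642.9000 = -0.280

-0.280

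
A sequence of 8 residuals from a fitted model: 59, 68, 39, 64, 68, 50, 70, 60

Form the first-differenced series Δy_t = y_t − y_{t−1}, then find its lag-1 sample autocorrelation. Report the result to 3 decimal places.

First differences Δy: 9, -29, 25, 4, -18, 20, -10
Mean of differences = 0.1429
Numerator Σ(Δy_t−Δȳ)(Δy_{t+1}−Δȳ) = -1518.3061
Denominator Σ(Δy_t−Δȳ)² = 2386.8571
r_1(Δy) = -1518.3061 / 2386.8571 = -0.636

-0.636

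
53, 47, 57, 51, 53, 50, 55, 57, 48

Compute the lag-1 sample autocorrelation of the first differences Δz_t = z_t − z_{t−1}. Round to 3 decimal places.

First differences Δz: -6, 10, -6, 2, -3, 5, 2, -9
Mean of differences = -0.6250
Numerator Σ(Δz_t−Δz̄)(Δz_{t+1}−Δz̄) = -155.1406
Denominator Σ(Δz_t−Δz̄)² = 291.8750
r_1(Δz) = -155.1406 / 291.8750 = -0.532

-0.532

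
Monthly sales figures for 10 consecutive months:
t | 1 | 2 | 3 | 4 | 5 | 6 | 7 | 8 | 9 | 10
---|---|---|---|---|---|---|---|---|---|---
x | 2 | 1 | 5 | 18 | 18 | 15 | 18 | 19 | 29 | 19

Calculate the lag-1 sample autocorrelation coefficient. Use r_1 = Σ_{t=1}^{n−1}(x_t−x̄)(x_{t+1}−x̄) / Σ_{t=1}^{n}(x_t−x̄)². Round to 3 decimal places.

Mean x̄ = (2 + 1 + 5 + 18 + 18 + 15 + 18 + 19 + 29 + 19)/10 = 14.4000
Numerator Σ_{t=1}^{9}(x_t−x̄)(x_{t+1}−x̄) = 426.4400
Denominator Σ(x_t−x̄)² = 716.4000
r_1 = 426.4400 / 716.4000 = 0.595

0.595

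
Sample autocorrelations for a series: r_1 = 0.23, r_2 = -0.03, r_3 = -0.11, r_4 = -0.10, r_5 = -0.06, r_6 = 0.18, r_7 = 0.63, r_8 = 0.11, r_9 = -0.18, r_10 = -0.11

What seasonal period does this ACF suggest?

The largest autocorrelation is r_7 = 0.63; the remaining lags stay at or below 0.23.
The dominant spike at lag 7 indicates a seasonal period of 7.

7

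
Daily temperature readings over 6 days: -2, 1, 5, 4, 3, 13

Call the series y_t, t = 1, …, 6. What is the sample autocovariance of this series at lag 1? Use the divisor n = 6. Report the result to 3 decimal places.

1.000

Mean ȳ = (-2 + 1 + 5 + 4 + 3 + 13)/6 = 4.0000
Deviations: -6.0000, -3.0000, 1.0000, 0.0000, -1.0000, 9.0000
Σ_{t=1}^{5}(y_t−ȳ)(y_{t+1}−ȳ) = 6.0000
γ_1 = 6.0000 / 6 = 1.000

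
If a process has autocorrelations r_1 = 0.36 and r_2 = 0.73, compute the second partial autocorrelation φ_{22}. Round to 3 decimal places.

φ_{22} = (r_2 − r_1²) / (1 − r_1²)
r_1² = (0.36)² = 0.1296
Numerator = 0.73 − 0.1296 = 0.6004; denominator = 1 − 0.1296 = 0.8704
φ_{22} = 0.6004 / 0.8704 = 0.690

0.690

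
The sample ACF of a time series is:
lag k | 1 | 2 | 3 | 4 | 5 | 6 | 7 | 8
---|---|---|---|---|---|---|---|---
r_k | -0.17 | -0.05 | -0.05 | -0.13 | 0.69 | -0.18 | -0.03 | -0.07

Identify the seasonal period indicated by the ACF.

5

The largest autocorrelation is r_5 = 0.69; the remaining lags stay at or below -0.03.
The dominant spike at lag 5 indicates a seasonal period of 5.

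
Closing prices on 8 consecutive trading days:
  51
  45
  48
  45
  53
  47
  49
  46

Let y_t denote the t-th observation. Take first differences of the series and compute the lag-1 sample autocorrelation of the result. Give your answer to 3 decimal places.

-0.702

First differences Δy: -6, 3, -3, 8, -6, 2, -3
Mean of differences = -0.7143
Numerator Σ(Δy_t−Δȳ)(Δy_{t+1}−Δȳ) = -114.6531
Denominator Σ(Δy_t−Δȳ)² = 163.4286
r_1(Δy) = -114.6531 / 163.4286 = -0.702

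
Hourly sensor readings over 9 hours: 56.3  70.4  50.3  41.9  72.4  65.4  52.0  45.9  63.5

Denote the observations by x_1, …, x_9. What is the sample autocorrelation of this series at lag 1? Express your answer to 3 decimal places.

Mean x̄ = (56.3 + 70.4 + 50.3 + 41.9 + 72.4 + 65.4 + 52.0 + 45.9 + 63.5)/9 = 57.5667
Numerator Σ_{t=1}^{8}(x_t−x̄)(x_{t+1}−x̄) = -159.7444
Denominator Σ(x_t−x̄)² = 948.2400
r_1 = -159.7444 / 948.2400 = -0.168

-0.168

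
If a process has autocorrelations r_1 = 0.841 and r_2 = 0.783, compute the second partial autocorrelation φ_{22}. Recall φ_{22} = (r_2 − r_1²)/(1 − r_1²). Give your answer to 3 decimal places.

φ_{22} = (r_2 − r_1²) / (1 − r_1²)
r_1² = (0.841)² = 0.707281
Numerator = 0.783 − 0.7073 = 0.0757; denominator = 1 − 0.7073 = 0.2927
φ_{22} = 0.0757 / 0.2927 = 0.259

0.259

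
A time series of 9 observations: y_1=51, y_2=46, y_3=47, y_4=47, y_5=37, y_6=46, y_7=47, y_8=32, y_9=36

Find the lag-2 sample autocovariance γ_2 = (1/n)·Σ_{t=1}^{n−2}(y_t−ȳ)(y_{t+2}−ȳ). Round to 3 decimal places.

-6.122

Mean ȳ = (51 + 46 + 47 + 47 + 37 + 46 + 47 + 32 + 36)/9 = 43.2222
Σ_{t=1}^{7}(y_t−ȳ)(y_{t+2}−ȳ) = -55.0988
γ_2 = -55.0988 / 9 = -6.122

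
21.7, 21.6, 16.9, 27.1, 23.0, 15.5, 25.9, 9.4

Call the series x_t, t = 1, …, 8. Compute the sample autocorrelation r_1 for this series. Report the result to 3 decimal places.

-0.442

Mean x̄ = (21.7 + 21.6 + 16.9 + 27.1 + 23.0 + 15.5 + 25.9 + 9.4)/8 = 20.1375
Deviations from mean: 1.5625, 1.4625, -3.2375, 6.9625, 2.8625, -4.6375, 5.7625, -10.7375
Σ(x_t−x̄)(x_{t+1}−x̄) = (2.2852) + (-4.7348) + (-22.5411) + (19.9302) + (-13.2748) + (-26.7236) + (-61.8748) = -106.9339
Denominator Σ(x_t−x̄)² = 241.7388
r_1 = -106.9339 / 241.7388 = -0.442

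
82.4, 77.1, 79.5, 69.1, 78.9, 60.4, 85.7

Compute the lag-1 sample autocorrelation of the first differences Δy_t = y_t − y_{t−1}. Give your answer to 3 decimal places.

-0.640

First differences Δy: -5.3, 2.4, -10.4, 9.8, -18.5, 25.3
Mean of differences = 0.5500
Numerator Σ(Δy_t−Δȳ)(Δy_{t+1}−Δȳ) = -780.0675
Denominator Σ(Δy_t−Δȳ)² = 1218.5750
r_1(Δy) = -780.0675 / 1218.5750 = -0.640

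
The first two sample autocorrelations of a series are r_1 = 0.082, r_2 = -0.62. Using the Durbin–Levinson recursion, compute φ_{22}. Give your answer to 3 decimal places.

-0.631

φ_{22} = (r_2 − r_1²) / (1 − r_1²)
r_1² = (0.082)² = 0.006724
Numerator = -0.62 − 0.0067 = -0.6267; denominator = 1 − 0.0067 = 0.9933
φ_{22} = -0.6267 / 0.9933 = -0.631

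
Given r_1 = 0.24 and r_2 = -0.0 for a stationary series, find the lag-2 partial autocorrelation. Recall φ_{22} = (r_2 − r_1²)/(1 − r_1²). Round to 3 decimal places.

-0.061

φ_{22} = (r_2 − r_1²) / (1 − r_1²)
r_1² = (0.24)² = 0.0576
Numerator = -0.0 − 0.0576 = -0.0576; denominator = 1 − 0.0576 = 0.9424
φ_{22} = -0.0576 / 0.9424 = -0.061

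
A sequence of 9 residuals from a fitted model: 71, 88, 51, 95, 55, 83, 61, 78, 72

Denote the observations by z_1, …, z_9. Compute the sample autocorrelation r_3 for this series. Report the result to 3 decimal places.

-0.499

Mean z̄ = (71 + 88 + 51 + 95 + 55 + 83 + 61 + 78 + 72)/9 = 72.6667
Σ(z_t−z̄)(z_{t+3}−z̄) = (-37.2222) + (-270.8889) + (-223.8889) + (-260.5556) + (-94.2222) + (-6.8889) = -893.6667
Denominator Σ(z_t−z̄)² = 1790.0000
r_3 = -893.6667 / 1790.0000 = -0.499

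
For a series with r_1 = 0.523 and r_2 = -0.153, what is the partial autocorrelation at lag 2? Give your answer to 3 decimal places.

φ_{22} = (r_2 − r_1²) / (1 − r_1²)
r_1² = (0.523)² = 0.273529
Numerator = -0.153 − 0.2735 = -0.4265; denominator = 1 − 0.2735 = 0.7265
φ_{22} = -0.4265 / 0.7265 = -0.587

-0.587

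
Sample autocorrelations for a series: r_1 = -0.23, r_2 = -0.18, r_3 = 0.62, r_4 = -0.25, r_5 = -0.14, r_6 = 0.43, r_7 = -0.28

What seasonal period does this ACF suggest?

The largest autocorrelation is r_3 = 0.62, with a weaker echo at lag 6 (0.43); the remaining lags stay at or below -0.14.
The dominant spike at lag 3 indicates a seasonal period of 3.

3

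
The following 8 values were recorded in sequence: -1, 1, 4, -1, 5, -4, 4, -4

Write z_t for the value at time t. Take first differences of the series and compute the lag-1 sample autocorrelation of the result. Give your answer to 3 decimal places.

-0.809

First differences Δz: 2, 3, -5, 6, -9, 8, -8
Mean of differences = -0.4286
Numerator Σ(Δz_t−Δz̄)(Δz_{t+1}−Δz̄) = -227.8980
Denominator Σ(Δz_t−Δz̄)² = 281.7143
r_1(Δz) = -227.8980 / 281.7143 = -0.809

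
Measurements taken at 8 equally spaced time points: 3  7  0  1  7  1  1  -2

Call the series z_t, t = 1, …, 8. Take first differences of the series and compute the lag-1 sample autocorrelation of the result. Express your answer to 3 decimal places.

-0.487

First differences Δz: 4, -7, 1, 6, -6, 0, -3
Mean of differences = -0.7143
Numerator Σ(Δz_t−Δz̄)(Δz_{t+1}−Δz̄) = -69.7959
Denominator Σ(Δz_t−Δz̄)² = 143.4286
r_1(Δz) = -69.7959 / 143.4286 = -0.487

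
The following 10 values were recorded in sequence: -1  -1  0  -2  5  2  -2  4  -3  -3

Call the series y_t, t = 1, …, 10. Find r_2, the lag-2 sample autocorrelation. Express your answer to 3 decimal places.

-0.128

Mean ȳ = (-1 − 1 + 0 − 2 + 5 + 2 − 2 + 4 − 3 − 3)/10 = -0.1000
Numerator Σ_{t=1}^{8}(y_t−ȳ)(y_{t+2}−ȳ) = -9.3200
Denominator Σ(y_t−ȳ)² = 72.9000
r_2 = -9.3200 / 72.9000 = -0.128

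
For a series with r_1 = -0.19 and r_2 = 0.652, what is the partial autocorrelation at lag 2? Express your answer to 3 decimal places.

0.639

φ_{22} = (r_2 − r_1²) / (1 − r_1²)
r_1² = (-0.19)² = 0.0361
Numerator = 0.652 − 0.0361 = 0.6159; denominator = 1 − 0.0361 = 0.9639
φ_{22} = 0.6159 / 0.9639 = 0.639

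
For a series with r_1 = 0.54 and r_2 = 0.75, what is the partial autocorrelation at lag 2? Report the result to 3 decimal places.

φ_{22} = (r_2 − r_1²) / (1 − r_1²)
r_1² = (0.54)² = 0.2916
Numerator = 0.75 − 0.2916 = 0.4584; denominator = 1 − 0.2916 = 0.7084
φ_{22} = 0.4584 / 0.7084 = 0.647

0.647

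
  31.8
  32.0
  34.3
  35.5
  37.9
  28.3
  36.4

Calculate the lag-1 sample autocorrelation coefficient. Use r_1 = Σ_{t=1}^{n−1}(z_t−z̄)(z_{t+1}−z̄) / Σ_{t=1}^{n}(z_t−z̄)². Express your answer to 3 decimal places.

-0.411

Mean z̄ = (31.8 + 32.0 + 34.3 + 35.5 + 37.9 + 28.3 + 36.4)/7 = 33.7429
Deviations from mean: -1.9429, -1.7429, 0.5571, 1.7571, 4.1571, -5.4429, 2.6571
Numerator Σ_{t=1}^{6}(z_t−z̄)(z_{t+1}−z̄) = -26.3904
Denominator Σ(z_t−z̄)² = 64.1771
r_1 = -26.3904 / 64.1771 = -0.411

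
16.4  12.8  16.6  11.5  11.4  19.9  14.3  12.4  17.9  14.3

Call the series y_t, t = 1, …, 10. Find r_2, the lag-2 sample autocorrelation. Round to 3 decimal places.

-0.331

Mean ȳ = (16.4 + 12.8 + 16.6 + 11.5 + 11.4 + 19.9 + 14.3 + 12.4 + 17.9 + 14.3)/10 = 14.7500
Numerator Σ_{t=1}^{8}(y_t−ȳ)(y_{t+2}−ȳ) = -24.5000
Denominator Σ(y_t−ȳ)² = 74.1050
r_2 = -24.5000 / 74.1050 = -0.331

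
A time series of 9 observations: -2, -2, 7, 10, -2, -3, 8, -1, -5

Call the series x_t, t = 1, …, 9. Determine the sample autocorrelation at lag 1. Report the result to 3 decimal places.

Mean x̄ = (-2 − 2 + 7 + 10 − 2 − 3 + 8 − 1 − 5)/9 = 1.1111
Numerator Σ_{t=1}^{8}(x_t−x̄)(x_{t+1}−x̄) = -1.1235
Denominator Σ(x_t−x̄)² = 248.8889
r_1 = -1.1235 / 248.8889 = -0.005

-0.005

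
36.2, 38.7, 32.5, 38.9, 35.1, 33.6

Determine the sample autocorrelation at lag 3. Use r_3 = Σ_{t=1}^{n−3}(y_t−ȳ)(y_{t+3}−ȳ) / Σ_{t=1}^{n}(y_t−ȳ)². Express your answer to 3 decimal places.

Mean ȳ = (36.2 + 38.7 + 32.5 + 38.9 + 35.1 + 33.6)/6 = 35.8333
Numerator Σ_{t=1}^{3}(y_t−ȳ)(y_{t+3}−ȳ) = 6.4667
Denominator Σ(y_t−ȳ)² = 34.3933
r_3 = 6.4667 / 34.3933 = 0.188

0.188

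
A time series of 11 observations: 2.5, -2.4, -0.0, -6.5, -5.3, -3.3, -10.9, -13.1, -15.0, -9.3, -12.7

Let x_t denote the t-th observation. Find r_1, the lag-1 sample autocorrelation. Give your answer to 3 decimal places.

Mean x̄ = (2.5 − 2.4 − 0.0 − 6.5 − 5.3 − 3.3 − 10.9 − 13.1 − 15.0 − 9.3 − 12.7)/11 = -6.9091
Numerator Σ_{t=1}^{10}(x_t−x̄)(x_{t+1}−x̄) = 176.4563
Denominator Σ(x_t−x̄)² = 331.3491
r_1 = 176.4563 / 331.3491 = 0.533

0.533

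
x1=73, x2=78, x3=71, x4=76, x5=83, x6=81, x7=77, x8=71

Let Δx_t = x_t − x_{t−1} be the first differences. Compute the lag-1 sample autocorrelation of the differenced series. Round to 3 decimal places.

-0.085

First differences Δx: 5, -7, 5, 7, -2, -4, -6
Mean of differences = -0.2857
Numerator Σ(Δx_t−Δx̄)(Δx_{t+1}−Δx̄) = -17.3673
Denominator Σ(Δx_t−Δx̄)² = 203.4286
r_1(Δx) = -17.3673 / 203.4286 = -0.085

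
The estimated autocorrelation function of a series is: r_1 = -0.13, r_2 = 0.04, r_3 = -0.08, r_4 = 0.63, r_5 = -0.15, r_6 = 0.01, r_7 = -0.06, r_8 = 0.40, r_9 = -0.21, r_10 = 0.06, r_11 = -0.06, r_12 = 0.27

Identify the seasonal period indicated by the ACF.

4

The largest autocorrelation is r_4 = 0.63, with weaker echoes at lags 8 (0.40) and 12 (0.27); the remaining lags stay at or below 0.06.
The dominant spike at lag 4 indicates a seasonal period of 4.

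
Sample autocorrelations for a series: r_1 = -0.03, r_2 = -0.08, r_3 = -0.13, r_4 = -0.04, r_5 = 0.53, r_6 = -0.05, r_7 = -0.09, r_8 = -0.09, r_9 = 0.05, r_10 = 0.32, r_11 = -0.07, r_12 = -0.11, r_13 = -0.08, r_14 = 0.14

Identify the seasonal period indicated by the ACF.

5

The largest autocorrelation is r_5 = 0.53, with a weaker echo at lag 10 (0.32); the remaining lags stay at or below 0.14.
The dominant spike at lag 5 indicates a seasonal period of 5.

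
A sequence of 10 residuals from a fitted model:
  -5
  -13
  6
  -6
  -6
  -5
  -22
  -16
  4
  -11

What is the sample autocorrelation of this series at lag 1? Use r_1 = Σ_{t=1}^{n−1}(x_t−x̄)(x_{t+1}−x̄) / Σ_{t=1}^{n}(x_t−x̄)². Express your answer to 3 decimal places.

-0.172

Mean x̄ = (-5 − 13 + 6 − 6 − 6 − 5 − 22 − 16 + 4 − 11)/10 = -7.4000
Numerator Σ_{t=1}^{9}(x_t−x̄)(x_{t+1}−x̄) = -112.9600
Denominator Σ(x_t−x̄)² = 656.4000
r_1 = -112.9600 / 656.4000 = -0.172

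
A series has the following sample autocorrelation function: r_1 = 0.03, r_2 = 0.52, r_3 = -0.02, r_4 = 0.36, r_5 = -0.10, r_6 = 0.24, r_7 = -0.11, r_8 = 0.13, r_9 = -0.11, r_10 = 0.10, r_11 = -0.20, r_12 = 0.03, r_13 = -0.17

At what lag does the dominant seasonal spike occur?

The largest autocorrelation is r_2 = 0.52, with weaker echoes at lags 4 (0.36) and 6 (0.24); the remaining lags stay at or below 0.13.
The dominant spike at lag 2 indicates a seasonal period of 2.

2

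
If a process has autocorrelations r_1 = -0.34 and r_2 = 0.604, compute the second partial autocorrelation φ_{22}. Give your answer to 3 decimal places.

0.552

φ_{22} = (r_2 − r_1²) / (1 − r_1²)
r_1² = (-0.34)² = 0.1156
Numerator = 0.604 − 0.1156 = 0.4884; denominator = 1 − 0.1156 = 0.8844
φ_{22} = 0.4884 / 0.8844 = 0.552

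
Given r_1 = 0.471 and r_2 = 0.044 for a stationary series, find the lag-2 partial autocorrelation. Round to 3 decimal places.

-0.229

φ_{22} = (r_2 − r_1²) / (1 − r_1²)
r_1² = (0.471)² = 0.221841
Numerator = 0.044 − 0.2218 = -0.1778; denominator = 1 − 0.2218 = 0.7782
φ_{22} = -0.1778 / 0.7782 = -0.229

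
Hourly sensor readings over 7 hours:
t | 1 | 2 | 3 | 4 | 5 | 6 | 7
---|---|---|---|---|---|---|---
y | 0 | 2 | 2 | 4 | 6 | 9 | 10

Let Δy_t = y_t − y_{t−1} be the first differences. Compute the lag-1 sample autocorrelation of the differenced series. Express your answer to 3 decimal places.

-0.271

First differences Δy: 2, 0, 2, 2, 3, 1
Mean of differences = 1.6667
Numerator Σ(Δy_t−Δȳ)(Δy_{t+1}−Δȳ) = -1.4444
Denominator Σ(Δy_t−Δȳ)² = 5.3333
r_1(Δy) = -1.4444 / 5.3333 = -0.271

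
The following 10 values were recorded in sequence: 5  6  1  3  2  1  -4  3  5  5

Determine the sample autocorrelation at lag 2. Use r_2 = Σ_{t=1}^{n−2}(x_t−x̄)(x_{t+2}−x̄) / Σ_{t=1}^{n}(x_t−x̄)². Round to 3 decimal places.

Mean x̄ = (5 + 6 + 1 + 3 + 2 + 1 − 4 + 3 + 5 + 5)/10 = 2.7000
Numerator Σ_{t=1}^{8}(x_t−x̄)(x_{t+2}−x̄) = -12.7800
Denominator Σ(x_t−x̄)² = 78.1000
r_2 = -12.7800 / 78.1000 = -0.164

-0.164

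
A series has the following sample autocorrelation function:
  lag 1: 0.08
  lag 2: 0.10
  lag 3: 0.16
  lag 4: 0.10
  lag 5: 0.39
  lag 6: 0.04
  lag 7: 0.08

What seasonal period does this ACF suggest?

5

The largest autocorrelation is r_5 = 0.39; the remaining lags stay at or below 0.16.
The dominant spike at lag 5 indicates a seasonal period of 5.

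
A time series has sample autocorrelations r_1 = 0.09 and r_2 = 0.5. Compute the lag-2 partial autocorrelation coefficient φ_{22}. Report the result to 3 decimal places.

φ_{22} = (r_2 − r_1²) / (1 − r_1²)
r_1² = (0.09)² = 0.0081
Numerator = 0.5 − 0.0081 = 0.4919; denominator = 1 − 0.0081 = 0.9919
φ_{22} = 0.4919 / 0.9919 = 0.496

0.496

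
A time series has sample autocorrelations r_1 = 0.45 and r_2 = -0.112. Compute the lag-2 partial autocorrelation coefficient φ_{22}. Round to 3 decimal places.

-0.394

φ_{22} = (r_2 − r_1²) / (1 − r_1²)
r_1² = (0.45)² = 0.2025
Numerator = -0.112 − 0.2025 = -0.3145; denominator = 1 − 0.2025 = 0.7975
φ_{22} = -0.3145 / 0.7975 = -0.394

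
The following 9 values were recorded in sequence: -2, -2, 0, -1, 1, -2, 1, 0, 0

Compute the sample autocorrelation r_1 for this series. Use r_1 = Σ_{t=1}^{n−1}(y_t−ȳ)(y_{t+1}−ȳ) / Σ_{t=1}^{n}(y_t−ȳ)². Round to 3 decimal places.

Mean ȳ = (-2 − 2 + 0 − 1 + 1 − 2 + 1 + 0 + 0)/9 = -0.5556
Numerator Σ_{t=1}^{8}(y_t−ȳ)(y_{t+1}−ȳ) = -2.9753
Denominator Σ(y_t−ȳ)² = 12.2222
r_1 = -2.9753 / 12.2222 = -0.243

-0.243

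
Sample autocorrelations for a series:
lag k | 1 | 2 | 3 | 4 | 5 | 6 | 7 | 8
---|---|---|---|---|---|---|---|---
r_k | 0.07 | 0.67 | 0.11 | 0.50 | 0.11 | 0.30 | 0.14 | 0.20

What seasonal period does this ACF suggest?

The largest autocorrelation is r_2 = 0.67, with weaker echoes at lags 4 (0.50), 6 (0.30) and 8 (0.20); the remaining lags stay at or below 0.14.
The dominant spike at lag 2 indicates a seasonal period of 2.

2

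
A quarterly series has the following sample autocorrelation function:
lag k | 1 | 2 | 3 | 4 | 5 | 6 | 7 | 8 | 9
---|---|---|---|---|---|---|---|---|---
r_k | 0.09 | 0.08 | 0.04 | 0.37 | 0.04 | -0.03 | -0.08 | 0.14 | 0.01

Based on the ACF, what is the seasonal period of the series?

4

The largest autocorrelation is r_4 = 0.37; the remaining lags stay at or below 0.14.
The dominant spike at lag 4 indicates a seasonal period of 4.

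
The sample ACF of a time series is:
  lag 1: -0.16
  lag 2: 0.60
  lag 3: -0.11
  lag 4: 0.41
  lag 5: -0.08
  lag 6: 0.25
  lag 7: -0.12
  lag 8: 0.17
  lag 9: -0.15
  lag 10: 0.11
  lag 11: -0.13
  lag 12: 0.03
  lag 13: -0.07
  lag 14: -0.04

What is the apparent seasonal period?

The largest autocorrelation is r_2 = 0.60, with weaker echoes at lags 4 (0.41), 6 (0.25) and 8 (0.17); the remaining lags stay at or below 0.11.
The dominant spike at lag 2 indicates a seasonal period of 2.

2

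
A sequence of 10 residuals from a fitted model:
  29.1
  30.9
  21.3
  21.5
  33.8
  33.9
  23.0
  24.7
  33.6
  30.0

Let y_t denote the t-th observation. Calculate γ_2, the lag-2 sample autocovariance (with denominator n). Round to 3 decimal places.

-18.480

Mean ȳ = (29.1 + 30.9 + 21.3 + 21.5 + 33.8 + 33.9 + 23.0 + 24.7 + 33.6 + 30.0)/10 = 28.1800
Σ_{t=1}^{8}(y_t−ȳ)(y_{t+2}−ȳ) = -184.8008
γ_2 = -184.8008 / 10 = -18.480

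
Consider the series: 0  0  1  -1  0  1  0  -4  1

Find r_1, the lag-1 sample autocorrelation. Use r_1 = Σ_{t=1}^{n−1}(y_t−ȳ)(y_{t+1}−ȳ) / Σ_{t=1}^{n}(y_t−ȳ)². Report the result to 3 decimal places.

-0.292

Mean ȳ = (0 + 0 + 1 − 1 + 0 + 1 + 0 − 4 + 1)/9 = -0.2222
Numerator Σ_{t=1}^{8}(y_t−ȳ)(y_{t+1}−ȳ) = -5.7160
Denominator Σ(y_t−ȳ)² = 19.5556
r_1 = -5.7160 / 19.5556 = -0.292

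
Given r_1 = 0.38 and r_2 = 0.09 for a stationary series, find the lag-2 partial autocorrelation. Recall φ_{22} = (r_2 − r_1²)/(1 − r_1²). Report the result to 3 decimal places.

-0.064

φ_{22} = (r_2 − r_1²) / (1 − r_1²)
r_1² = (0.38)² = 0.1444
Numerator = 0.09 − 0.1444 = -0.0544; denominator = 1 − 0.1444 = 0.8556
φ_{22} = -0.0544 / 0.8556 = -0.064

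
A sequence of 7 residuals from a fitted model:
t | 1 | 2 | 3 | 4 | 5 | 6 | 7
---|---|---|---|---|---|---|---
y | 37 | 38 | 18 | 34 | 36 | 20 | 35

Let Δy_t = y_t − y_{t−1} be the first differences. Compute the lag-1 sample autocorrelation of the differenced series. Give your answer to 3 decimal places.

-0.514

First differences Δy: 1, -20, 16, 2, -16, 15
Mean of differences = -0.3333
Numerator Σ(Δy_t−Δȳ)(Δy_{t+1}−Δȳ) = -586.1111
Denominator Σ(Δy_t−Δȳ)² = 1141.3333
r_1(Δy) = -586.1111 / 1141.3333 = -0.514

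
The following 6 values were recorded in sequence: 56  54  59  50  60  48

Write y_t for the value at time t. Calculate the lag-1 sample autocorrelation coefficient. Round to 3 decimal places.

Mean ȳ = (56 + 54 + 59 + 50 + 60 + 48)/6 = 54.5000
Deviations from mean: 1.5000, -0.5000, 4.5000, -4.5000, 5.5000, -6.5000
Σ(y_t−ȳ)(y_{t+1}−ȳ) = (-0.7500) + (-2.2500) + (-20.2500) + (-24.7500) + (-35.7500) = -83.7500
Denominator Σ(y_t−ȳ)² = 115.5000
r_1 = -83.7500 / 115.5000 = -0.725

-0.725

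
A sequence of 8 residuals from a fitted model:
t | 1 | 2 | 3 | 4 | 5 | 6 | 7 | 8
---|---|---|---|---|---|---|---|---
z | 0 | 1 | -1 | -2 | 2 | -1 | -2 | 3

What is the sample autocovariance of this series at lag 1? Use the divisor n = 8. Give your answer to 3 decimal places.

Mean z̄ = (0 + 1 − 1 − 2 + 2 − 1 − 2 + 3)/8 = 0.0000
Deviations: 0.0000, 1.0000, -1.0000, -2.0000, 2.0000, -1.0000, -2.0000, 3.0000
Σ_{t=1}^{7}(z_t−z̄)(z_{t+1}−z̄) = -9.0000
γ_1 = -9.0000 / 8 = -1.125

-1.125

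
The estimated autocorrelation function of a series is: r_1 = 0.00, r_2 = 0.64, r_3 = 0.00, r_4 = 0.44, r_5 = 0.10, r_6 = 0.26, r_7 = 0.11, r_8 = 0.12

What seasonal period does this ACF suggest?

The largest autocorrelation is r_2 = 0.64, with weaker echoes at lags 4 (0.44) and 6 (0.26); the remaining lags stay at or below 0.12.
The dominant spike at lag 2 indicates a seasonal period of 2.

2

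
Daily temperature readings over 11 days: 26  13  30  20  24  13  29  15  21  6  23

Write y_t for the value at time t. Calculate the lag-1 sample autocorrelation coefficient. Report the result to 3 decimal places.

-0.550

Mean ȳ = (26 + 13 + 30 + 20 + 24 + 13 + 29 + 15 + 21 + 6 + 23)/11 = 20.0000
Numerator Σ_{t=1}^{10}(y_t−ȳ)(y_{t+1}−ȳ) = -309.0000
Denominator Σ(y_t−ȳ)² = 562.0000
r_1 = -309.0000 / 562.0000 = -0.550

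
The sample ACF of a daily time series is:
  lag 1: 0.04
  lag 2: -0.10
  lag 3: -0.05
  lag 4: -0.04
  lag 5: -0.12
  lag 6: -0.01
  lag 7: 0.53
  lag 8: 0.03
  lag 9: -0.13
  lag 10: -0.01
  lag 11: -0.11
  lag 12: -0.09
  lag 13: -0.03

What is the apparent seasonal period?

7

The largest autocorrelation is r_7 = 0.53; the remaining lags stay at or below 0.04.
The dominant spike at lag 7 indicates a seasonal period of 7.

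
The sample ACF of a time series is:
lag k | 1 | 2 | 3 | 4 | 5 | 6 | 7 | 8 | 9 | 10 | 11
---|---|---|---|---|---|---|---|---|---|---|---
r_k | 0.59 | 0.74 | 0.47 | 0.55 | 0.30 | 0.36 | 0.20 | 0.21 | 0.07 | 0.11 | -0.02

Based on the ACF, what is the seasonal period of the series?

2

The largest autocorrelation is r_2 = 0.74; the remaining lags stay at or below 0.59.
The dominant spike at lag 2 indicates a seasonal period of 2.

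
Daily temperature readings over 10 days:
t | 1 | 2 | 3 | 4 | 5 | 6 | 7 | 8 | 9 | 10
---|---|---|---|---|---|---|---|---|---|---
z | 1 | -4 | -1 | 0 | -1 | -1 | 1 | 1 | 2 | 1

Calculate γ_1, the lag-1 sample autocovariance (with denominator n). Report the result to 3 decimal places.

0.469

Mean z̄ = (1 − 4 − 1 + 0 − 1 − 1 + 1 + 1 + 2 + 1)/10 = -0.1000
Σ_{t=1}^{9}(z_t−z̄)(z_{t+1}−z̄) = 4.6900
γ_1 = 4.6900 / 10 = 0.469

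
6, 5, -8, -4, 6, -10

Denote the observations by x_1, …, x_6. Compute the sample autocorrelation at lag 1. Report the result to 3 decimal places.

-0.233

Mean x̄ = (6 + 5 − 8 − 4 + 6 − 10)/6 = -0.8333
Numerator Σ_{t=1}^{5}(x_t−x̄)(x_{t+1}−x̄) = -63.5278
Denominator Σ(x_t−x̄)² = 272.8333
r_1 = -63.5278 / 272.8333 = -0.233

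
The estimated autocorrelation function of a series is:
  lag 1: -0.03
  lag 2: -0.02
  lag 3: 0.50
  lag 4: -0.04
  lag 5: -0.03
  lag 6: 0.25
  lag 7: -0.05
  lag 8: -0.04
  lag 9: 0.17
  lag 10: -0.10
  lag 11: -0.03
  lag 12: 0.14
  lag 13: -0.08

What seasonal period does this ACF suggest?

The largest autocorrelation is r_3 = 0.50, with weaker echoes at lags 6 (0.25) and 9 (0.17); the remaining lags stay at or below 0.14.
The dominant spike at lag 3 indicates a seasonal period of 3.

3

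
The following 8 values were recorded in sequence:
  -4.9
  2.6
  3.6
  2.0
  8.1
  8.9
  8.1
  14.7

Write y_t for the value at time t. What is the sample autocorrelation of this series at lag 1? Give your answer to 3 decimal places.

0.309

Mean ȳ = (-4.9 + 2.6 + 3.6 + 2.0 + 8.1 + 8.9 + 8.1 + 14.7)/8 = 5.3875
Deviations from mean: -10.2875, -2.7875, -1.7875, -3.3875, 2.7125, 3.5125, 2.7125, 9.3125
Numerator Σ_{t=1}^{7}(y_t−ȳ)(y_{t+1}−ȳ) = 74.8411
Denominator Σ(y_t−ȳ)² = 242.0488
r_1 = 74.8411 / 242.0488 = 0.309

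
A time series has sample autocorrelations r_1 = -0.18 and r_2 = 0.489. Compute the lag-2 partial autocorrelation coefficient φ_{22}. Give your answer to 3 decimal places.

φ_{22} = (r_2 − r_1²) / (1 − r_1²)
r_1² = (-0.18)² = 0.0324
Numerator = 0.489 − 0.0324 = 0.4566; denominator = 1 − 0.0324 = 0.9676
φ_{22} = 0.4566 / 0.9676 = 0.472

0.472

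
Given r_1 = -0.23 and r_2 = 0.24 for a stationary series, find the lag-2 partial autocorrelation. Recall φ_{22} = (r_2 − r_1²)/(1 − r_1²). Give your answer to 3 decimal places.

0.198

φ_{22} = (r_2 − r_1²) / (1 − r_1²)
r_1² = (-0.23)² = 0.0529
Numerator = 0.24 − 0.0529 = 0.1871; denominator = 1 − 0.0529 = 0.9471
φ_{22} = 0.1871 / 0.9471 = 0.198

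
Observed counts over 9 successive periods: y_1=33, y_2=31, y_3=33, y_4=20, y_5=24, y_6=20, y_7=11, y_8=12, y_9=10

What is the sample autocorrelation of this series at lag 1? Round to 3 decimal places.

0.599

Mean ȳ = (33 + 31 + 33 + 20 + 24 + 20 + 11 + 12 + 10)/9 = 21.5556
Numerator Σ_{t=1}^{8}(y_t−ȳ)(y_{t+1}−ȳ) = 418.4691
Denominator Σ(y_t−ȳ)² = 698.2222
r_1 = 418.4691 / 698.2222 = 0.599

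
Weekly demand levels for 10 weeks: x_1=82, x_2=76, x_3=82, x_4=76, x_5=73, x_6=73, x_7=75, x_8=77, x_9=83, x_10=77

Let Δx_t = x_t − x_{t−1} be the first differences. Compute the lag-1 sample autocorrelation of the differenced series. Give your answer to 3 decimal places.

First differences Δx: -6, 6, -6, -3, 0, 2, 2, 6, -6
Mean of differences = -0.5556
Numerator Σ(Δx_t−Δx̄)(Δx_{t+1}−Δx̄) = -70.4198
Denominator Σ(Δx_t−Δx̄)² = 194.2222
r_1(Δx) = -70.4198 / 194.2222 = -0.363

-0.363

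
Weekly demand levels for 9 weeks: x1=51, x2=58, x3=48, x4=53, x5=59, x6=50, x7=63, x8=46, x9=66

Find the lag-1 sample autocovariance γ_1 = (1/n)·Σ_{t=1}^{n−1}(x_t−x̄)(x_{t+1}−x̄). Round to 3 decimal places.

Mean x̄ = (51 + 58 + 48 + 53 + 59 + 50 + 63 + 46 + 66)/9 = 54.8889
Σ_{t=1}^{8}(x_t−x̄)(x_{t+1}−x̄) = -258.9012
γ_1 = -258.9012 / 9 = -28.767

-28.767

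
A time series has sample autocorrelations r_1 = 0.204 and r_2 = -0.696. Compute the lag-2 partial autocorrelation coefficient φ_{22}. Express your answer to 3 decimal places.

φ_{22} = (r_2 − r_1²) / (1 − r_1²)
r_1² = (0.204)² = 0.041616
Numerator = -0.696 − 0.0416 = -0.7376; denominator = 1 − 0.0416 = 0.9584
φ_{22} = -0.7376 / 0.9584 = -0.770

-0.770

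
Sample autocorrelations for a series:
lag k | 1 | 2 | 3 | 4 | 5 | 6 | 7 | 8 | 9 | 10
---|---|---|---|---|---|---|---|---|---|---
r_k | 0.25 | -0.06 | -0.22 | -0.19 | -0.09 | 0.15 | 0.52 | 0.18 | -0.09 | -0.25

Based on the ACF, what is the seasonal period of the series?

The largest autocorrelation is r_7 = 0.52; the remaining lags stay at or below 0.25.
The dominant spike at lag 7 indicates a seasonal period of 7.

7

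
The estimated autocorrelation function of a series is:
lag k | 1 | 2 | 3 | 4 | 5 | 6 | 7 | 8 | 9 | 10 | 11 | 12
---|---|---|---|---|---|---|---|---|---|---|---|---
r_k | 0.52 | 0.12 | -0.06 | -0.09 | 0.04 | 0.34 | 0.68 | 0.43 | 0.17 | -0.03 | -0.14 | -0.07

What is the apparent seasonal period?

7

The largest autocorrelation is r_7 = 0.68; the remaining lags stay at or below 0.52. The elevated value at lag 1 (0.52), dropping to 0.12 at lag 2, reflects decaying short-term dependence rather than seasonality.
The dominant spike at lag 7 indicates a seasonal period of 7.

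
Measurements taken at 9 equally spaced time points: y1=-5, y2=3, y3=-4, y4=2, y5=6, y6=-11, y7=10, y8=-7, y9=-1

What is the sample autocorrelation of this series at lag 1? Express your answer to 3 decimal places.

Mean ȳ = (-5 + 3 − 4 + 2 + 6 − 11 + 10 − 7 − 1)/9 = -0.7778
Numerator Σ_{t=1}^{8}(y_t−ȳ)(y_{t+1}−ȳ) = -263.3827
Denominator Σ(y_t−ȳ)² = 355.5556
r_1 = -263.3827 / 355.5556 = -0.741

-0.741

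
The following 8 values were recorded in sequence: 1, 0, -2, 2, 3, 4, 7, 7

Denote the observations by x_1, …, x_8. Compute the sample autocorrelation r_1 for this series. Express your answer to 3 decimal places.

Mean x̄ = (1 + 0 − 2 + 2 + 3 + 4 + 7 + 7)/8 = 2.7500
Numerator Σ_{t=1}^{7}(x_t−x̄)(x_{t+1}−x̄) = 44.9375
Denominator Σ(x_t−x̄)² = 71.5000
r_1 = 44.9375 / 71.5000 = 0.628

0.628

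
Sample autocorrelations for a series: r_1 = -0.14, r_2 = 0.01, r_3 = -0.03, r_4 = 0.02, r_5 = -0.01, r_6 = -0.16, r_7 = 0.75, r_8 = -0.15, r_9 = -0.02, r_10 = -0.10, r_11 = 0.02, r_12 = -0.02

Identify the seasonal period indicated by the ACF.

The largest autocorrelation is r_7 = 0.75; the remaining lags stay at or below 0.02.
The dominant spike at lag 7 indicates a seasonal period of 7.

7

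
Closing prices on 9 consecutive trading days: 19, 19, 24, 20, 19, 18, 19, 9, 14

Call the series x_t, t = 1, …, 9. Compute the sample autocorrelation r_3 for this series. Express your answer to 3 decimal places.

Mean x̄ = (19 + 19 + 24 + 20 + 19 + 18 + 19 + 9 + 14)/9 = 17.8889
Σ(x_t−x̄)(x_{t+3}−x̄) = (2.3457) + (1.2346) + (0.6790) + (2.3457) + (-9.8765) + (-0.4321) = -3.7037
Denominator Σ(x_t−x̄)² = 140.8889
r_3 = -3.7037 / 140.8889 = -0.026

-0.026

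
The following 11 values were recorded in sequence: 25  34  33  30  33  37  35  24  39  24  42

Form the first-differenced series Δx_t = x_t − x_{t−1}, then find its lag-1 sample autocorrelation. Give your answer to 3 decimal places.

-0.644

First differences Δx: 9, -1, -3, 3, 4, -2, -11, 15, -15, 18
Mean of differences = 1.7000
Numerator Σ(Δx_t−Δx̄)(Δx_{t+1}−Δx̄) = -634.8900
Denominator Σ(Δx_t−Δx̄)² = 986.1000
r_1(Δx) = -634.8900 / 986.1000 = -0.644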